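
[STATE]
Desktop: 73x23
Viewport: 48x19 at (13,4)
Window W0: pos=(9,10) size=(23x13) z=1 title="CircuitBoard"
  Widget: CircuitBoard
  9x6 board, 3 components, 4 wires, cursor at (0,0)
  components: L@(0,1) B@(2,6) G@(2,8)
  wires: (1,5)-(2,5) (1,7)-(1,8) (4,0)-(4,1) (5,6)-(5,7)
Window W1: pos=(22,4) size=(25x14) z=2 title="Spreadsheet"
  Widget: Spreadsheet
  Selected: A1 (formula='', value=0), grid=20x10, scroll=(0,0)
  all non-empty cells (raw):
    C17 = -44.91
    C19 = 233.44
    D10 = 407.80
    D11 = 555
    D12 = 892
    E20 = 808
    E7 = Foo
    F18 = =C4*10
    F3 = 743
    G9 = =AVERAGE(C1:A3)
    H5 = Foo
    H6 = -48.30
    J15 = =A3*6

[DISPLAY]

         ┏━━━━━━━━━━━━━━━━━━━━━━━┓              
         ┃ Spreadsheet           ┃              
         ┠───────────────────────┨              
         ┃A1:                    ┃              
         ┃       A       B       ┃              
         ┃-----------------------┃              
━━━━━━━━━┃  1      [0]       0   ┃              
rcuitBoar┃  2        0       0   ┃              
─────────┃  3        0       0   ┃              
0 1 2 3 4┃  4        0       0   ┃              
[.]  L   ┃  5        0       0   ┃              
         ┃  6        0       0   ┃              
         ┃  7        0       0   ┃              
         ┗━━━━━━━━━━━━━━━━━━━━━━━┛              
                  ┃                             
                  ┃                             
                  ┃                             
                  ┃                             
━━━━━━━━━━━━━━━━━━┛                             


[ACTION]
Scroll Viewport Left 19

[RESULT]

                      ┏━━━━━━━━━━━━━━━━━━━━━━━┓ 
                      ┃ Spreadsheet           ┃ 
                      ┠───────────────────────┨ 
                      ┃A1:                    ┃ 
                      ┃       A       B       ┃ 
                      ┃-----------------------┃ 
         ┏━━━━━━━━━━━━┃  1      [0]       0   ┃ 
         ┃ CircuitBoar┃  2        0       0   ┃ 
         ┠────────────┃  3        0       0   ┃ 
         ┃   0 1 2 3 4┃  4        0       0   ┃ 
         ┃0  [.]  L   ┃  5        0       0   ┃ 
         ┃            ┃  6        0       0   ┃ 
         ┃1           ┃  7        0       0   ┃ 
         ┃            ┗━━━━━━━━━━━━━━━━━━━━━━━┛ 
         ┃2                    ┃                
         ┃                     ┃                
         ┃3                    ┃                
         ┃                     ┃                
         ┗━━━━━━━━━━━━━━━━━━━━━┛                


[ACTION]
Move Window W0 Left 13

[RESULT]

                      ┏━━━━━━━━━━━━━━━━━━━━━━━┓ 
                      ┃ Spreadsheet           ┃ 
                      ┠───────────────────────┨ 
                      ┃A1:                    ┃ 
                      ┃       A       B       ┃ 
                      ┃-----------------------┃ 
┏━━━━━━━━━━━━━━━━━━━━━┃  1      [0]       0   ┃ 
┃ CircuitBoard        ┃  2        0       0   ┃ 
┠─────────────────────┃  3        0       0   ┃ 
┃   0 1 2 3 4 5 6 7 8 ┃  4        0       0   ┃ 
┃0  [.]  L            ┃  5        0       0   ┃ 
┃                     ┃  6        0       0   ┃ 
┃1                    ┃  7        0       0   ┃ 
┃                     ┗━━━━━━━━━━━━━━━━━━━━━━━┛ 
┃2                    ┃                         
┃                     ┃                         
┃3                    ┃                         
┃                     ┃                         
┗━━━━━━━━━━━━━━━━━━━━━┛                         


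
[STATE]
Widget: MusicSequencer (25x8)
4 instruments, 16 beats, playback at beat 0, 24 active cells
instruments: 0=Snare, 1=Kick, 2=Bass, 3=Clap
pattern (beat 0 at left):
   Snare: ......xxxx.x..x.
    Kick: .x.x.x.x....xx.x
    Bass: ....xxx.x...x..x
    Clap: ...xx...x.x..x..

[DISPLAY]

      ▼123456789012345   
 Snare······████·█··█·   
  Kick·█·█·█·█····██·█   
  Bass····███·█···█··█   
  Clap···██···█·█··█··   
                         
                         
                         


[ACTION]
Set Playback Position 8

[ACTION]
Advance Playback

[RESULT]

      012345678▼012345   
 Snare······████·█··█·   
  Kick·█·█·█·█····██·█   
  Bass····███·█···█··█   
  Clap···██···█·█··█··   
                         
                         
                         


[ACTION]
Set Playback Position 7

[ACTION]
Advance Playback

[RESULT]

      01234567▼9012345   
 Snare······████·█··█·   
  Kick·█·█·█·█····██·█   
  Bass····███·█···█··█   
  Clap···██···█·█··█··   
                         
                         
                         


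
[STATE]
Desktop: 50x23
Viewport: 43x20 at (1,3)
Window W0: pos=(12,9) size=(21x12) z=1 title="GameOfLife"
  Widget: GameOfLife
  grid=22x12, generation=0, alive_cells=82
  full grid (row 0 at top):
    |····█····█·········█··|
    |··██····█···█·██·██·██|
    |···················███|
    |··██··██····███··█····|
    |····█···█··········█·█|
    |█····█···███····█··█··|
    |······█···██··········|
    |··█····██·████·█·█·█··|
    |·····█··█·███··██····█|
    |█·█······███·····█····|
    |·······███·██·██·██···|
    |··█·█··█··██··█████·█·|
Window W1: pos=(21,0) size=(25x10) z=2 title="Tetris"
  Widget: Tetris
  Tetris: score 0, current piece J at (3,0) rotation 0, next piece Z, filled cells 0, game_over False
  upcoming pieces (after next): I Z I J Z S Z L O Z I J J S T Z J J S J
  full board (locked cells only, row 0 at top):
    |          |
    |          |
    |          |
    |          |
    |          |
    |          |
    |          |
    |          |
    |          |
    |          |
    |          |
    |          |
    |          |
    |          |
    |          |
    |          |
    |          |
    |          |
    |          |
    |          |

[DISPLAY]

                    ┃          │Next:      
                    ┃          │▓▓         
                    ┃          │ ▓▓        
                    ┃          │           
                    ┃          │           
                    ┃          │           
           ┏━━━━━━━━┗━━━━━━━━━━━━━━━━━━━━━━
           ┃ GameOfLife        ┃           
           ┠───────────────────┨           
           ┃Gen: 0             ┃           
           ┃··················█┃           
           ┃·██··██····███··█··┃           
           ┃···█···█··········█┃           
           ┃····█···███····█··█┃           
           ┃·····█···██········┃           
           ┃·█····██·████·█·█·█┃           
           ┃····█··█·███··██···┃           
           ┗━━━━━━━━━━━━━━━━━━━┛           
                                           
                                           


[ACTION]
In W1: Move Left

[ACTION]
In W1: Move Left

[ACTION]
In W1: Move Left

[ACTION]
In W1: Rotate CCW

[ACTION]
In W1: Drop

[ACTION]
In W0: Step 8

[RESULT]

                    ┃          │Next:      
                    ┃          │▓▓         
                    ┃          │ ▓▓        
                    ┃          │           
                    ┃          │           
                    ┃          │           
           ┏━━━━━━━━┗━━━━━━━━━━━━━━━━━━━━━━
           ┃ GameOfLife        ┃           
           ┠───────────────────┨           
           ┃Gen: 8             ┃           
           ┃·······█···█·······┃           
           ┃······█············┃           
           ┃··········█··██····┃           
           ┃··········█·██·····┃           
           ┃·······██·█·█····██┃           
           ┃·······█····█·█·██·┃           
           ┃······██···██·█····┃           
           ┗━━━━━━━━━━━━━━━━━━━┛           
                                           
                                           


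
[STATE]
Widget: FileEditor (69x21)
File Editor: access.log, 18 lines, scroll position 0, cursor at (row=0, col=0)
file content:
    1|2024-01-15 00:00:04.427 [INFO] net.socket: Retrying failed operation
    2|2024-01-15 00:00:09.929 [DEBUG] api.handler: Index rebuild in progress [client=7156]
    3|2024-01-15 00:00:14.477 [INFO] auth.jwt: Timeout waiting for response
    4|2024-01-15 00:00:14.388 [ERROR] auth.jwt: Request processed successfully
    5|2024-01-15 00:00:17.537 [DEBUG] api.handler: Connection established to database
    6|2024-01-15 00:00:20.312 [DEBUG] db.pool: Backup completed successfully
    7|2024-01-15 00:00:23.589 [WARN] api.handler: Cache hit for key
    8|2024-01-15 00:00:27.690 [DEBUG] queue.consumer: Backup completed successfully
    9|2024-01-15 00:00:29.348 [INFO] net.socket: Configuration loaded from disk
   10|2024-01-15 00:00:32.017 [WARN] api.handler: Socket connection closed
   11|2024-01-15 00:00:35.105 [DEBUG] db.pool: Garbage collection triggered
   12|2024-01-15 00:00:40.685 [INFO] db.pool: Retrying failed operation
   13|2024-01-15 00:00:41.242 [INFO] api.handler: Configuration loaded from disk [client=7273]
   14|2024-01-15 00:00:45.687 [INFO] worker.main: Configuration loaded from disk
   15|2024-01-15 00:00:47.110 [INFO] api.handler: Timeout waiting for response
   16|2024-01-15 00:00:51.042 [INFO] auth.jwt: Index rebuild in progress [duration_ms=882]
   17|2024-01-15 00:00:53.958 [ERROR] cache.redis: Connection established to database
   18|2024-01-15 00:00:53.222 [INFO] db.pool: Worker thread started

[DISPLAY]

█024-01-15 00:00:04.427 [INFO] net.socket: Retrying failed operation▲
2024-01-15 00:00:09.929 [DEBUG] api.handler: Index rebuild in progre█
2024-01-15 00:00:14.477 [INFO] auth.jwt: Timeout waiting for respons░
2024-01-15 00:00:14.388 [ERROR] auth.jwt: Request processed successf░
2024-01-15 00:00:17.537 [DEBUG] api.handler: Connection established ░
2024-01-15 00:00:20.312 [DEBUG] db.pool: Backup completed successful░
2024-01-15 00:00:23.589 [WARN] api.handler: Cache hit for key       ░
2024-01-15 00:00:27.690 [DEBUG] queue.consumer: Backup completed suc░
2024-01-15 00:00:29.348 [INFO] net.socket: Configuration loaded from░
2024-01-15 00:00:32.017 [WARN] api.handler: Socket connection closed░
2024-01-15 00:00:35.105 [DEBUG] db.pool: Garbage collection triggere░
2024-01-15 00:00:40.685 [INFO] db.pool: Retrying failed operation   ░
2024-01-15 00:00:41.242 [INFO] api.handler: Configuration loaded fro░
2024-01-15 00:00:45.687 [INFO] worker.main: Configuration loaded fro░
2024-01-15 00:00:47.110 [INFO] api.handler: Timeout waiting for resp░
2024-01-15 00:00:51.042 [INFO] auth.jwt: Index rebuild in progress [░
2024-01-15 00:00:53.958 [ERROR] cache.redis: Connection established ░
2024-01-15 00:00:53.222 [INFO] db.pool: Worker thread started       ░
                                                                    ░
                                                                    ░
                                                                    ▼


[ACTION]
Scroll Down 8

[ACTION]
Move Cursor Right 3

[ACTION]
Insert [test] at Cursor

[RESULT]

202test█-01-15 00:00:04.427 [INFO] net.socket: Retrying failed opera▲
2024-01-15 00:00:09.929 [DEBUG] api.handler: Index rebuild in progre█
2024-01-15 00:00:14.477 [INFO] auth.jwt: Timeout waiting for respons░
2024-01-15 00:00:14.388 [ERROR] auth.jwt: Request processed successf░
2024-01-15 00:00:17.537 [DEBUG] api.handler: Connection established ░
2024-01-15 00:00:20.312 [DEBUG] db.pool: Backup completed successful░
2024-01-15 00:00:23.589 [WARN] api.handler: Cache hit for key       ░
2024-01-15 00:00:27.690 [DEBUG] queue.consumer: Backup completed suc░
2024-01-15 00:00:29.348 [INFO] net.socket: Configuration loaded from░
2024-01-15 00:00:32.017 [WARN] api.handler: Socket connection closed░
2024-01-15 00:00:35.105 [DEBUG] db.pool: Garbage collection triggere░
2024-01-15 00:00:40.685 [INFO] db.pool: Retrying failed operation   ░
2024-01-15 00:00:41.242 [INFO] api.handler: Configuration loaded fro░
2024-01-15 00:00:45.687 [INFO] worker.main: Configuration loaded fro░
2024-01-15 00:00:47.110 [INFO] api.handler: Timeout waiting for resp░
2024-01-15 00:00:51.042 [INFO] auth.jwt: Index rebuild in progress [░
2024-01-15 00:00:53.958 [ERROR] cache.redis: Connection established ░
2024-01-15 00:00:53.222 [INFO] db.pool: Worker thread started       ░
                                                                    ░
                                                                    ░
                                                                    ▼


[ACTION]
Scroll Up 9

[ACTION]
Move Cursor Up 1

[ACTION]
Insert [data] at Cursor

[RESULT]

202testdata█-01-15 00:00:04.427 [INFO] net.socket: Retrying failed o▲
2024-01-15 00:00:09.929 [DEBUG] api.handler: Index rebuild in progre█
2024-01-15 00:00:14.477 [INFO] auth.jwt: Timeout waiting for respons░
2024-01-15 00:00:14.388 [ERROR] auth.jwt: Request processed successf░
2024-01-15 00:00:17.537 [DEBUG] api.handler: Connection established ░
2024-01-15 00:00:20.312 [DEBUG] db.pool: Backup completed successful░
2024-01-15 00:00:23.589 [WARN] api.handler: Cache hit for key       ░
2024-01-15 00:00:27.690 [DEBUG] queue.consumer: Backup completed suc░
2024-01-15 00:00:29.348 [INFO] net.socket: Configuration loaded from░
2024-01-15 00:00:32.017 [WARN] api.handler: Socket connection closed░
2024-01-15 00:00:35.105 [DEBUG] db.pool: Garbage collection triggere░
2024-01-15 00:00:40.685 [INFO] db.pool: Retrying failed operation   ░
2024-01-15 00:00:41.242 [INFO] api.handler: Configuration loaded fro░
2024-01-15 00:00:45.687 [INFO] worker.main: Configuration loaded fro░
2024-01-15 00:00:47.110 [INFO] api.handler: Timeout waiting for resp░
2024-01-15 00:00:51.042 [INFO] auth.jwt: Index rebuild in progress [░
2024-01-15 00:00:53.958 [ERROR] cache.redis: Connection established ░
2024-01-15 00:00:53.222 [INFO] db.pool: Worker thread started       ░
                                                                    ░
                                                                    ░
                                                                    ▼


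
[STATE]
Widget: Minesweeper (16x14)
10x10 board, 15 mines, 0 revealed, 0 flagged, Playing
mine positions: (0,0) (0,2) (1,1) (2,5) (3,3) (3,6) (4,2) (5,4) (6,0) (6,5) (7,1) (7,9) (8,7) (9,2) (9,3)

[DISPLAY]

■■■■■■■■■■      
■■■■■■■■■■      
■■■■■■■■■■      
■■■■■■■■■■      
■■■■■■■■■■      
■■■■■■■■■■      
■■■■■■■■■■      
■■■■■■■■■■      
■■■■■■■■■■      
■■■■■■■■■■      
                
                
                
                


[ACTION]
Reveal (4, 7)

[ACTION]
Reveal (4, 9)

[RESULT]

■■■1            
■■■1111         
■■■■■■21        
■■■■■■■1        
■■■■■■11        
■■■■■■1         
■■■■■■1 11      
■■■■■■212■      
■■■■■■■■■■      
■■■■■■■■■■      
                
                
                
                


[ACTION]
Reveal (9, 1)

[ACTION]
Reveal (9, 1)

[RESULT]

■■■1            
■■■1111         
■■■■■■21        
■■■■■■■1        
■■■■■■11        
■■■■■■1         
■■■■■■1 11      
■■■■■■212■      
■■■■■■■■■■      
■1■■■■■■■■      
                
                
                
                


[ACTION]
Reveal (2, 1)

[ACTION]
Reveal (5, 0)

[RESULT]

■■■1            
■■■1111         
■1■■■■21        
■■■■■■■1        
■■■■■■11        
1■■■■■1         
■■■■■■1 11      
■■■■■■212■      
■■■■■■■■■■      
■1■■■■■■■■      
                
                
                
                


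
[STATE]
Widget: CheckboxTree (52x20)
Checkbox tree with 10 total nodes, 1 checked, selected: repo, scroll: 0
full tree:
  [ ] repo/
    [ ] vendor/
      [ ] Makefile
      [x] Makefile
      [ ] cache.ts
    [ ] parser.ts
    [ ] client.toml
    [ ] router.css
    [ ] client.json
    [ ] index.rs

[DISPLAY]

>[-] repo/                                          
   [-] vendor/                                      
     [ ] Makefile                                   
     [x] Makefile                                   
     [ ] cache.ts                                   
   [ ] parser.ts                                    
   [ ] client.toml                                  
   [ ] router.css                                   
   [ ] client.json                                  
   [ ] index.rs                                     
                                                    
                                                    
                                                    
                                                    
                                                    
                                                    
                                                    
                                                    
                                                    
                                                    


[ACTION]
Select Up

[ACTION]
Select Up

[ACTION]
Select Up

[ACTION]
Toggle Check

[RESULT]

>[x] repo/                                          
   [x] vendor/                                      
     [x] Makefile                                   
     [x] Makefile                                   
     [x] cache.ts                                   
   [x] parser.ts                                    
   [x] client.toml                                  
   [x] router.css                                   
   [x] client.json                                  
   [x] index.rs                                     
                                                    
                                                    
                                                    
                                                    
                                                    
                                                    
                                                    
                                                    
                                                    
                                                    


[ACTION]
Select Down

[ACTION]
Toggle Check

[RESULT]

 [-] repo/                                          
>  [ ] vendor/                                      
     [ ] Makefile                                   
     [ ] Makefile                                   
     [ ] cache.ts                                   
   [x] parser.ts                                    
   [x] client.toml                                  
   [x] router.css                                   
   [x] client.json                                  
   [x] index.rs                                     
                                                    
                                                    
                                                    
                                                    
                                                    
                                                    
                                                    
                                                    
                                                    
                                                    


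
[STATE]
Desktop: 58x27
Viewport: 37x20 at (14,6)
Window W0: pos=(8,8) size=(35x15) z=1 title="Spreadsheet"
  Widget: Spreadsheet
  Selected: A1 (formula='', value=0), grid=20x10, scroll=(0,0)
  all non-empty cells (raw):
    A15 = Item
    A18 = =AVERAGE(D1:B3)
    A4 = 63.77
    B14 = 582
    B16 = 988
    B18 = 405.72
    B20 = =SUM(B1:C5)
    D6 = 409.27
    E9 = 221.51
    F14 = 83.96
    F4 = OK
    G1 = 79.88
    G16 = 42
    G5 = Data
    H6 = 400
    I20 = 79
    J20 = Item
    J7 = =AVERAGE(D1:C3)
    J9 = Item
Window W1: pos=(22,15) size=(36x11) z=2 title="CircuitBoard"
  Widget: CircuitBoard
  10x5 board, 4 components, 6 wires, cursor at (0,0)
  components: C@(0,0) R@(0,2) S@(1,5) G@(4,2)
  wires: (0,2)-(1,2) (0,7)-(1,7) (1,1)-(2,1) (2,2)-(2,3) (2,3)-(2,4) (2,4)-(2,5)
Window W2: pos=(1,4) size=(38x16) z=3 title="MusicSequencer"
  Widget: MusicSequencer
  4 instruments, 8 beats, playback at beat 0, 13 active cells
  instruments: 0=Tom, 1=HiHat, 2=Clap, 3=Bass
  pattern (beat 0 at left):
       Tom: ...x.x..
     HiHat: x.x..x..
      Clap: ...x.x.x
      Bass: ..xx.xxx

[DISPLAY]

────────────────────────┨            
67                      ┃            
··                      ┃━━━┓        
··                      ┃   ┃        
·█                      ┃───┨        
██                      ┃   ┃        
                        ┃ D ┃        
                        ┃---┃        
                        ┃   ┃        
                        ┃━━━━━━━━━━━━
                        ┃            
                        ┃────────────
                        ┃ 7 8 9      
━━━━━━━━━━━━━━━━━━━━━━━━┛            
      0 ┃            │               
      0 ┃1       ·   ·           S   
━━━━━━━━┃        │                   
        ┃2       ·   · ─ · ─ · ─ ·   
        ┃                            
        ┗━━━━━━━━━━━━━━━━━━━━━━━━━━━━


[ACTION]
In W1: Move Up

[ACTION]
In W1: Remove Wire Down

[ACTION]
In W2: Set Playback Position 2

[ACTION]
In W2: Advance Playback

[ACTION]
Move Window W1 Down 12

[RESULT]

────────────────────────┨            
67                      ┃            
··                      ┃━━━┓        
··                      ┃   ┃        
·█                      ┃───┨        
██                      ┃   ┃        
                        ┃ D ┃        
                        ┃---┃        
                        ┃   ┃        
                        ┃   ┃        
                        ┃━━━━━━━━━━━━
                        ┃            
                        ┃────────────
━━━━━━━━━━━━━━━━━━━━━━━━┛ 7 8 9      
      0 ┃0  [C]      R               
      0 ┃            │               
━━━━━━━━┃1       ·   ·           S   
        ┃        │                   
        ┃2       ·   · ─ · ─ · ─ ·   
        ┃                            


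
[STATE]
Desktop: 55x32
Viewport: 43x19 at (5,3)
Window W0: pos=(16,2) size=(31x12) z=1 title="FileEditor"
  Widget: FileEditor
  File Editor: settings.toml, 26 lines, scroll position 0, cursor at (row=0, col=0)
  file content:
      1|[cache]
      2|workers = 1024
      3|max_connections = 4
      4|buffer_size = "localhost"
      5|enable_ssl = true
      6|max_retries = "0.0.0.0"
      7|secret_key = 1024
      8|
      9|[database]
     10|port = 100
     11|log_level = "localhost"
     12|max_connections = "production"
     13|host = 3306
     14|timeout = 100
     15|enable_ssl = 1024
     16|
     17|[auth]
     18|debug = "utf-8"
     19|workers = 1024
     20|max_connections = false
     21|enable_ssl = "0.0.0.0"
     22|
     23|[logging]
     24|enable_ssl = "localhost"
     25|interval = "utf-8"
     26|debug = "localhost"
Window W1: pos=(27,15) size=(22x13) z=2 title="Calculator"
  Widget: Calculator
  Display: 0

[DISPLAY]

           ┃ FileEditor                  ┃ 
           ┠─────────────────────────────┨ 
           ┃█cache]                     ▲┃ 
           ┃workers = 1024              █┃ 
           ┃max_connections = 4         ░┃ 
           ┃buffer_size = "localhost"   ░┃ 
           ┃enable_ssl = true           ░┃ 
           ┃max_retries = "0.0.0.0"     ░┃ 
           ┃secret_key = 1024           ░┃ 
           ┃                            ▼┃ 
           ┗━━━━━━━━━━━━━━━━━━━━━━━━━━━━━┛ 
                                           
                      ┏━━━━━━━━━━━━━━━━━━━━
                      ┃ Calculator         
                      ┠────────────────────
                      ┃                   0
                      ┃┌───┬───┬───┬───┐   
                      ┃│ 7 │ 8 │ 9 │ ÷ │   
                      ┃├───┼───┼───┼───┤   


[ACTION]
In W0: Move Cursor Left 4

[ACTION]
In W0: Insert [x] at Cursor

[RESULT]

           ┃ FileEditor                  ┃ 
           ┠─────────────────────────────┨ 
           ┃x█cache]                    ▲┃ 
           ┃workers = 1024              █┃ 
           ┃max_connections = 4         ░┃ 
           ┃buffer_size = "localhost"   ░┃ 
           ┃enable_ssl = true           ░┃ 
           ┃max_retries = "0.0.0.0"     ░┃ 
           ┃secret_key = 1024           ░┃ 
           ┃                            ▼┃ 
           ┗━━━━━━━━━━━━━━━━━━━━━━━━━━━━━┛ 
                                           
                      ┏━━━━━━━━━━━━━━━━━━━━
                      ┃ Calculator         
                      ┠────────────────────
                      ┃                   0
                      ┃┌───┬───┬───┬───┐   
                      ┃│ 7 │ 8 │ 9 │ ÷ │   
                      ┃├───┼───┼───┼───┤   


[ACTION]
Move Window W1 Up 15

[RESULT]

           ┃ FileEdito┃                   0
           ┠──────────┃┌───┬───┬───┬───┐   
           ┃x█cache]  ┃│ 7 │ 8 │ 9 │ ÷ │   
           ┃workers = ┃├───┼───┼───┼───┤   
           ┃max_connec┃│ 4 │ 5 │ 6 │ × │   
           ┃buffer_siz┃├───┼───┼───┼───┤   
           ┃enable_ssl┃│ 1 │ 2 │ 3 │ - │   
           ┃max_retrie┃├───┼───┼───┼───┤   
           ┃secret_key┃│ 0 │ . │ = │ + │   
           ┃          ┗━━━━━━━━━━━━━━━━━━━━
           ┗━━━━━━━━━━━━━━━━━━━━━━━━━━━━━┛ 
                                           
                                           
                                           
                                           
                                           
                                           
                                           
                                           


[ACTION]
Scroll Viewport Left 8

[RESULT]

                ┃ FileEdito┃               
                ┠──────────┃┌───┬───┬───┬──
                ┃x█cache]  ┃│ 7 │ 8 │ 9 │ ÷
                ┃workers = ┃├───┼───┼───┼──
                ┃max_connec┃│ 4 │ 5 │ 6 │ ×
                ┃buffer_siz┃├───┼───┼───┼──
                ┃enable_ssl┃│ 1 │ 2 │ 3 │ -
                ┃max_retrie┃├───┼───┼───┼──
                ┃secret_key┃│ 0 │ . │ = │ +
                ┃          ┗━━━━━━━━━━━━━━━
                ┗━━━━━━━━━━━━━━━━━━━━━━━━━━
                                           
                                           
                                           
                                           
                                           
                                           
                                           
                                           


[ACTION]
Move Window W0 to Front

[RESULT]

                ┃ FileEditor               
                ┠──────────────────────────
                ┃x█cache]                  
                ┃workers = 1024            
                ┃max_connections = 4       
                ┃buffer_size = "localhost" 
                ┃enable_ssl = true         
                ┃max_retries = "0.0.0.0"   
                ┃secret_key = 1024         
                ┃                          
                ┗━━━━━━━━━━━━━━━━━━━━━━━━━━
                                           
                                           
                                           
                                           
                                           
                                           
                                           
                                           


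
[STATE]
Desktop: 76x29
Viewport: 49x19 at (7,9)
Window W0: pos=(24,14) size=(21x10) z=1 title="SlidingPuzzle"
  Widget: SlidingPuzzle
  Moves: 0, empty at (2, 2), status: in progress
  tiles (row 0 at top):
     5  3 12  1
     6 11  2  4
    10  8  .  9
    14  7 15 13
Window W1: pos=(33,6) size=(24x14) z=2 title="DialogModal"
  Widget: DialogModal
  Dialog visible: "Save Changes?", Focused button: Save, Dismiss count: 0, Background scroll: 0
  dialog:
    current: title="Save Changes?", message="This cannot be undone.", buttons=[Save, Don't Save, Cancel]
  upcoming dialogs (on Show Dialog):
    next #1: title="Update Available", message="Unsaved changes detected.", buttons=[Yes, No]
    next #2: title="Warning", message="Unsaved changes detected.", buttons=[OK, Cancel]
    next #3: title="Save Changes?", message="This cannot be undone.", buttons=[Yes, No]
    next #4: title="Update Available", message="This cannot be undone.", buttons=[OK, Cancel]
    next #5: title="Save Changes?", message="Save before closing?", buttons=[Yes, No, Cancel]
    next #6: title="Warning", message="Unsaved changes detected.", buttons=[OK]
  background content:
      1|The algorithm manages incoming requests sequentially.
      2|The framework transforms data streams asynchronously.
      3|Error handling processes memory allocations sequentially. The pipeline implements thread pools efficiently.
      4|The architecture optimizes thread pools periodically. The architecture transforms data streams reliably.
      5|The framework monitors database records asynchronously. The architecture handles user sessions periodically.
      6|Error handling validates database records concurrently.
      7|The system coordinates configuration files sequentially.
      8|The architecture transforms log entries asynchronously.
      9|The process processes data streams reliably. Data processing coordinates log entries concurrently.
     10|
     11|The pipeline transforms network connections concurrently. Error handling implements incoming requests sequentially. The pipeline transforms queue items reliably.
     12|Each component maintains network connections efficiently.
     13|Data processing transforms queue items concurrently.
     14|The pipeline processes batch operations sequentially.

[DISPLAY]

                          ┃The algorithm manages 
                          ┃The framework transfor
                          ┃Er┌────────────────┐ss
                          ┃Th│ Save Changes?  │im
                          ┃Th│This cannot be u│rs
                 ┏━━━━━━━━┃Er│[Save]  Don't Sa│at
                 ┃ Sliding┃Th└────────────────┘es
                 ┠────────┃The architecture trans
                 ┃┌────┬──┃The process processes 
                 ┃│  5 │  ┃                      
                 ┃├────┼──┗━━━━━━━━━━━━━━━━━━━━━━
                 ┃│  6 │ 11 │  2 │  4┃           
                 ┃├────┼────┼────┼───┃           
                 ┃│ 10 │  8 │    │  9┃           
                 ┗━━━━━━━━━━━━━━━━━━━┛           
                                                 
                                                 
                                                 
                                                 


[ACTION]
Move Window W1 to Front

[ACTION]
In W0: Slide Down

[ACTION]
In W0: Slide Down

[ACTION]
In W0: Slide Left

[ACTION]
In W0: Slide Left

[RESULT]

                          ┃The algorithm manages 
                          ┃The framework transfor
                          ┃Er┌────────────────┐ss
                          ┃Th│ Save Changes?  │im
                          ┃Th│This cannot be u│rs
                 ┏━━━━━━━━┃Er│[Save]  Don't Sa│at
                 ┃ Sliding┃Th└────────────────┘es
                 ┠────────┃The architecture trans
                 ┃┌────┬──┃The process processes 
                 ┃│  5 │  ┃                      
                 ┃├────┼──┗━━━━━━━━━━━━━━━━━━━━━━
                 ┃│  6 │ 11 │ 12 │  4┃           
                 ┃├────┼────┼────┼───┃           
                 ┃│ 10 │  8 │  2 │  9┃           
                 ┗━━━━━━━━━━━━━━━━━━━┛           
                                                 
                                                 
                                                 
                                                 


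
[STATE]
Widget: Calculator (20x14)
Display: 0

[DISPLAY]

                   0
┌───┬───┬───┬───┐   
│ 7 │ 8 │ 9 │ ÷ │   
├───┼───┼───┼───┤   
│ 4 │ 5 │ 6 │ × │   
├───┼───┼───┼───┤   
│ 1 │ 2 │ 3 │ - │   
├───┼───┼───┼───┤   
│ 0 │ . │ = │ + │   
├───┼───┼───┼───┤   
│ C │ MC│ MR│ M+│   
└───┴───┴───┴───┘   
                    
                    


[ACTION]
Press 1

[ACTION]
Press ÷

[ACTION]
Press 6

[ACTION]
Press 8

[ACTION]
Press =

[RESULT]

       0.01470588235
┌───┬───┬───┬───┐   
│ 7 │ 8 │ 9 │ ÷ │   
├───┼───┼───┼───┤   
│ 4 │ 5 │ 6 │ × │   
├───┼───┼───┼───┤   
│ 1 │ 2 │ 3 │ - │   
├───┼───┼───┼───┤   
│ 0 │ . │ = │ + │   
├───┼───┼───┼───┤   
│ C │ MC│ MR│ M+│   
└───┴───┴───┴───┘   
                    
                    


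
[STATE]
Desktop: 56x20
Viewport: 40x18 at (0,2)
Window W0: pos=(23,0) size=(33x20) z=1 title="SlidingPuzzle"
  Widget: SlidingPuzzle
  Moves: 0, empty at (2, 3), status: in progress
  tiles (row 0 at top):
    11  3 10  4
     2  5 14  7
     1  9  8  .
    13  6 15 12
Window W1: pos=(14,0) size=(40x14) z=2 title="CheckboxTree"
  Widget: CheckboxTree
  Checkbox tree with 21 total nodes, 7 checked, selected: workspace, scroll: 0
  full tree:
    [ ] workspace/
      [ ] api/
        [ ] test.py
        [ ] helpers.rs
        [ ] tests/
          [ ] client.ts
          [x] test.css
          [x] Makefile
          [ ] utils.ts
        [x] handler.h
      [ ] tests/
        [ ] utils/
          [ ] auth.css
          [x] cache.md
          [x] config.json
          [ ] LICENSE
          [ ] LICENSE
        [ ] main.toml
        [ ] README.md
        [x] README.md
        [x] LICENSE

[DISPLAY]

              ┠─────────────────────────
              ┃>[-] workspace/          
              ┃   [-] api/              
              ┃     [ ] test.py         
              ┃     [ ] helpers.rs      
              ┃     [-] tests/          
              ┃       [ ] client.ts     
              ┃       [x] test.css      
              ┃       [x] Makefile      
              ┃       [ ] utils.ts      
              ┃     [x] handler.h       
              ┗━━━━━━━━━━━━━━━━━━━━━━━━━
                       ┃                
                       ┃                
                       ┃                
                       ┃                
                       ┃                
                       ┗━━━━━━━━━━━━━━━━


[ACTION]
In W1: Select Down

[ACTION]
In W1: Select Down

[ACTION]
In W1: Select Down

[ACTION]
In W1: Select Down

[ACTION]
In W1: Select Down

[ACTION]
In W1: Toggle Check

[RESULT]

              ┠─────────────────────────
              ┃ [-] workspace/          
              ┃   [-] api/              
              ┃     [ ] test.py         
              ┃     [ ] helpers.rs      
              ┃     [-] tests/          
              ┃>      [x] client.ts     
              ┃       [x] test.css      
              ┃       [x] Makefile      
              ┃       [ ] utils.ts      
              ┃     [x] handler.h       
              ┗━━━━━━━━━━━━━━━━━━━━━━━━━
                       ┃                
                       ┃                
                       ┃                
                       ┃                
                       ┃                
                       ┗━━━━━━━━━━━━━━━━
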